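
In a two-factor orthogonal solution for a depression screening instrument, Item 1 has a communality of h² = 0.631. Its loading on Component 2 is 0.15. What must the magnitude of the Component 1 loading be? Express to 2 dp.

Under orthogonal rotation h² = Σλ², so λ_Component 1² = h² − (0.0225) = 0.631 − 0.0225 = 0.6085.
|λ| = √0.6085 = 0.7801.

0.78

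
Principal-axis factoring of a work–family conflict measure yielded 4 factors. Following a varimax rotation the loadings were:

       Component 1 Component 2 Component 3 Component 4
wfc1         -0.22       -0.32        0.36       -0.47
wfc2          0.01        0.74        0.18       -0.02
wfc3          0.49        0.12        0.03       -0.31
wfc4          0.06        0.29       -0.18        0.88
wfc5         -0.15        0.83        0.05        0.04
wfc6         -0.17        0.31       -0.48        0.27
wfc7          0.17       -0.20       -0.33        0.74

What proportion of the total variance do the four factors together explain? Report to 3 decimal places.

Communalities: 0.5013, 0.5805, 0.3515, 0.8945, 0.7155, 0.4283, 0.7254; Σh² = 4.1970.
Total variance with 7 standardized items is 7, so the solution explains 4.1970/7 = 0.5996.

0.600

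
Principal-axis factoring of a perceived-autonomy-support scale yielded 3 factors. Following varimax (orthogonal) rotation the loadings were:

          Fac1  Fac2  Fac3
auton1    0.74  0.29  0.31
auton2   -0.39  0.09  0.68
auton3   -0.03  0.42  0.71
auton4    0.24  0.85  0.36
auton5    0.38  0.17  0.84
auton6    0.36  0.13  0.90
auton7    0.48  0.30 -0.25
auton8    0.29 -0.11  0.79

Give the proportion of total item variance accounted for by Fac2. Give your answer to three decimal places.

0.142

SS loadings for Fac2 = 0.29² + 0.09² + 0.42² + 0.85² + 0.17² + 0.13² + 0.30² + (-0.11)² = 1.1390
Proportion of variance = 1.1390 / 8 = 0.1424.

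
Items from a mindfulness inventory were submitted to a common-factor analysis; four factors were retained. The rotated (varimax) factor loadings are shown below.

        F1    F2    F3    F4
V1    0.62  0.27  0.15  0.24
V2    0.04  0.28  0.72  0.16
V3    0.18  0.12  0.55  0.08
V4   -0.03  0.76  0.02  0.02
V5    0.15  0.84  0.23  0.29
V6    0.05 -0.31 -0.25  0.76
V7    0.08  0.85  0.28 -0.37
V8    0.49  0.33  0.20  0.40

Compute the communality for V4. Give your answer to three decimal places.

h² = (-0.03)² + 0.76² + 0.02² + 0.02² = 0.0009 + 0.5776 + 0.0004 + 0.0004 = 0.5793

0.579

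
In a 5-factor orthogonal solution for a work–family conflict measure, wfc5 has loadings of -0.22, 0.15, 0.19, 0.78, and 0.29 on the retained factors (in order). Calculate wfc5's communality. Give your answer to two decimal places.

h² = (-0.22)² + 0.15² + 0.19² + 0.78² + 0.29² = 0.0484 + 0.0225 + 0.0361 + 0.6084 + 0.0841 = 0.7995

0.80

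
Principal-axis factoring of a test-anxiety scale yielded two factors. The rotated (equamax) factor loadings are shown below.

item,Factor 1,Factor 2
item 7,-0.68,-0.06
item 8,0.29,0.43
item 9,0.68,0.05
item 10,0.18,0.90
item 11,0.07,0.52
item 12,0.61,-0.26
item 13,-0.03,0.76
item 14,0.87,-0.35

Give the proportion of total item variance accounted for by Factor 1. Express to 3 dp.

0.272

SS loadings for Factor 1 = (-0.68)² + 0.29² + 0.68² + 0.18² + 0.07² + 0.61² + (-0.03)² + 0.87² = 2.1761
Proportion of variance = 2.1761 / 8 = 0.2720.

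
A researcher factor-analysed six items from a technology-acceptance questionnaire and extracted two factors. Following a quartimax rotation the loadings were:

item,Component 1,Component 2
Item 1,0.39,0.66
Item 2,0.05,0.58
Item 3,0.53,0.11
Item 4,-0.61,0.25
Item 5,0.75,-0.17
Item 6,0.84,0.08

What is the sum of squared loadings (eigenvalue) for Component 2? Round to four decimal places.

SS loadings for Component 2 = 0.66² + 0.58² + 0.11² + 0.25² + (-0.17)² + 0.08² = 0.4356 + 0.3364 + 0.0121 + 0.0625 + 0.0289 + 0.0064 = 0.8819

0.8819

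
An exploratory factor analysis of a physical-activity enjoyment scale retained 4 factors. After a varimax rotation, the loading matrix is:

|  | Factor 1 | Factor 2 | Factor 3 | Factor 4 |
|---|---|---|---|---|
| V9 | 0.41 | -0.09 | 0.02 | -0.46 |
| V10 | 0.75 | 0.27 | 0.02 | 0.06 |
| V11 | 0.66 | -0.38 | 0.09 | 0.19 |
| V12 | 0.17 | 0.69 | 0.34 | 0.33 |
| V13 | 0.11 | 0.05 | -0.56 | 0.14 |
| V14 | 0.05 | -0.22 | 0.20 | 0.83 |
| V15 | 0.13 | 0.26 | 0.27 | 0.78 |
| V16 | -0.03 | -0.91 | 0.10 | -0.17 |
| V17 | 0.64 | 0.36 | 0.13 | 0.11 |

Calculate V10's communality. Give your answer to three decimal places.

h² = 0.75² + 0.27² + 0.02² + 0.06² = 0.5625 + 0.0729 + 0.0004 + 0.0036 = 0.6394

0.639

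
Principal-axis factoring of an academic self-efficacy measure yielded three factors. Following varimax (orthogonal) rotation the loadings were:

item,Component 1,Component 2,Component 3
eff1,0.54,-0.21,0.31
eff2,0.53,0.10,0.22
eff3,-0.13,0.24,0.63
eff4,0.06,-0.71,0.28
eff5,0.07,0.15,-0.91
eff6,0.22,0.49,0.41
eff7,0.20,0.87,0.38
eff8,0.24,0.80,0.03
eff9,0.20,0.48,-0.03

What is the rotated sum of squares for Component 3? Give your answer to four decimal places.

SS loadings for Component 3 = 0.31² + 0.22² + 0.63² + 0.28² + (-0.91)² + 0.41² + 0.38² + 0.03² + (-0.03)² = 0.0961 + 0.0484 + 0.3969 + 0.0784 + 0.8281 + 0.1681 + 0.1444 + 0.0009 + 0.0009 = 1.7622

1.7622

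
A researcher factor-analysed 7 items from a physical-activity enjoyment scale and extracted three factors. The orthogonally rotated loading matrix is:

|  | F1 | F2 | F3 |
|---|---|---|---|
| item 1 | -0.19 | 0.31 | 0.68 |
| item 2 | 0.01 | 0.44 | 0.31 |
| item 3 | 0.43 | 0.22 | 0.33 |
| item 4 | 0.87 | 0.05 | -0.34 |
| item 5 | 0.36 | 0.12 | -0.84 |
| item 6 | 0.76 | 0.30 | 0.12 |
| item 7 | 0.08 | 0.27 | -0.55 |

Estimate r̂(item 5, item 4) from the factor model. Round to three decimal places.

r̂ = Σ λ_i·λ_j across factors = (0.36)(0.87) + (0.12)(0.05) + (-0.84)(-0.34)
  = +0.3132 +0.0060 +0.2856 = 0.6048

0.605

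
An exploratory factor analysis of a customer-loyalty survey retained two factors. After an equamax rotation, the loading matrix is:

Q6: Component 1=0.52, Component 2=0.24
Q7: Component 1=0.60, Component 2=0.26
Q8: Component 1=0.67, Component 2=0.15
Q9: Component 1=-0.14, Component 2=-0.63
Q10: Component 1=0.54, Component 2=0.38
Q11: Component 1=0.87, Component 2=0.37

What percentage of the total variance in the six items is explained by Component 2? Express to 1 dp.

13.8%

SS loadings for Component 2 = 0.24² + 0.26² + 0.15² + (-0.63)² + 0.38² + 0.37² = 0.8259
With 6 standardized items, total variance = 6. Proportion = 0.8259/6 = 0.1377 → 13.77%.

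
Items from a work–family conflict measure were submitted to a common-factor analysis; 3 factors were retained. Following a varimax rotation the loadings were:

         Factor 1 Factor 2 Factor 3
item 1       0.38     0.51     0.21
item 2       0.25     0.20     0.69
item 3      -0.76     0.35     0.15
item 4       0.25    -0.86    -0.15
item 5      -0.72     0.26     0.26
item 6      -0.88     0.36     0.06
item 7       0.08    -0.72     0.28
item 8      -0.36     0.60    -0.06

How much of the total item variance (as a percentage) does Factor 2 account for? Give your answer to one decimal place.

SS loadings for Factor 2 = 0.51² + 0.20² + 0.35² + (-0.86)² + 0.26² + 0.36² + (-0.72)² + 0.60² = 2.2378
With 8 standardized items, total variance = 8. Proportion = 2.2378/8 = 0.2797 → 27.97%.

28.0%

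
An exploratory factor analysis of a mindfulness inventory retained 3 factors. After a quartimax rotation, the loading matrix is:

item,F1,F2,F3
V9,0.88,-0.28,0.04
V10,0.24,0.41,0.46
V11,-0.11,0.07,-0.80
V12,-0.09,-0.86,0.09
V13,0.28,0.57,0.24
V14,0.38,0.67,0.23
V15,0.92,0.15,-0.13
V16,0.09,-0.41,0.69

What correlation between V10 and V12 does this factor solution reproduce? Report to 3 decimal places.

r̂ = Σ λ_i·λ_j across factors = (0.24)(-0.09) + (0.41)(-0.86) + (0.46)(0.09)
  = -0.0216 -0.3526 +0.0414 = -0.3328

-0.333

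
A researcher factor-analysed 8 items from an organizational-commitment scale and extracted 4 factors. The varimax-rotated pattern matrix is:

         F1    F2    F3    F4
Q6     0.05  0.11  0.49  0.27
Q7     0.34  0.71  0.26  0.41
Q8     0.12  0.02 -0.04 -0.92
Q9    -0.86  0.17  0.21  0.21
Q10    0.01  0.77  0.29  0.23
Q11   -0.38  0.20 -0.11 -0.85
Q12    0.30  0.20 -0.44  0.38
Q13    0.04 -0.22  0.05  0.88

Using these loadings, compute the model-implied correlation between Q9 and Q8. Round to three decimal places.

-0.301

r̂ = Σ λ_i·λ_j across factors = (-0.86)(0.12) + (0.17)(0.02) + (0.21)(-0.04) + (0.21)(-0.92)
  = -0.1032 +0.0034 -0.0084 -0.1932 = -0.3014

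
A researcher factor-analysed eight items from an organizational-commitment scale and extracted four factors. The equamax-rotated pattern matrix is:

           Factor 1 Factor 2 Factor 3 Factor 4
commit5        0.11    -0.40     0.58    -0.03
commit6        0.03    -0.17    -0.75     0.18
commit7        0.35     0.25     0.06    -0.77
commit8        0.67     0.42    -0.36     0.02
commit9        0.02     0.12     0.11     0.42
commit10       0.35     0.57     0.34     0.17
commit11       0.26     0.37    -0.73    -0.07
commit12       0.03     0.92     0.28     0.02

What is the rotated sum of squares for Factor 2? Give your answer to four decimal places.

1.7504

SS loadings for Factor 2 = (-0.40)² + (-0.17)² + 0.25² + 0.42² + 0.12² + 0.57² + 0.37² + 0.92² = 0.1600 + 0.0289 + 0.0625 + 0.1764 + 0.0144 + 0.3249 + 0.1369 + 0.8464 = 1.7504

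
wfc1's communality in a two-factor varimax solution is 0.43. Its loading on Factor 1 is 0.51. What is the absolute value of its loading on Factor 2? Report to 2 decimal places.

Under orthogonal rotation h² = Σλ², so λ_Factor 2² = h² − (0.2601) = 0.43 − 0.2601 = 0.1699.
|λ| = √0.1699 = 0.4122.

0.41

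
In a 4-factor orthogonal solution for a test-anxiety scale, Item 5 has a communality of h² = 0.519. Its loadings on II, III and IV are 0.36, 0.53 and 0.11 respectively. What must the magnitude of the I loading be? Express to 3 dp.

Under orthogonal rotation h² = Σλ², so λ_I² = h² − (0.4226) = 0.519 − 0.4226 = 0.0964.
|λ| = √0.0964 = 0.3105.

0.310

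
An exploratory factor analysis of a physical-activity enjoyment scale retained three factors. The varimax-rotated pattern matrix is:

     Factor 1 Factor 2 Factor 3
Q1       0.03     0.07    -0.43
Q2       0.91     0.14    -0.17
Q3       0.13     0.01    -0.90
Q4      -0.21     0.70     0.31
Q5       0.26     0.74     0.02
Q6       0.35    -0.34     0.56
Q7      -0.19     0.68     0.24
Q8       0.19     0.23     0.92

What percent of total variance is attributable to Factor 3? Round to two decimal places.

29.22%

SS loadings for Factor 3 = (-0.43)² + (-0.17)² + (-0.90)² + 0.31² + 0.02² + 0.56² + 0.24² + 0.92² = 2.3379
With 8 standardized items, total variance = 8. Proportion = 2.3379/8 = 0.2922 → 29.22%.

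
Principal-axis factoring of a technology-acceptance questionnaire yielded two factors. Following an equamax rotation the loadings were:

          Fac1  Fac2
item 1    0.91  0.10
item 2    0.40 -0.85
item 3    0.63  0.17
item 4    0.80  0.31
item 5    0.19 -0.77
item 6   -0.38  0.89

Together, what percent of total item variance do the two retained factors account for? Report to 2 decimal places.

Communalities: 0.8381, 0.8825, 0.4258, 0.7361, 0.6290, 0.9365; Σh² = 4.4480.
Total variance with 6 standardized items is 6, so the solution explains 4.4480/6 = 0.7413 = 74.13%.

74.13%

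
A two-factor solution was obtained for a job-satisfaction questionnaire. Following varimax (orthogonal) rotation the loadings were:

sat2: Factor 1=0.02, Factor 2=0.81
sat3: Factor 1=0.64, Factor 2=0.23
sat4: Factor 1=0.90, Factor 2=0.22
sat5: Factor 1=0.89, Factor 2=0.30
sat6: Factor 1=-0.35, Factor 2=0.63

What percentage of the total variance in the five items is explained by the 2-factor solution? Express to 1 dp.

67.6%

Communalities: 0.6565, 0.4625, 0.8584, 0.8821, 0.5194; Σh² = 3.3789.
Total variance with 5 standardized items is 5, so the solution explains 3.3789/5 = 0.6758 = 67.58%.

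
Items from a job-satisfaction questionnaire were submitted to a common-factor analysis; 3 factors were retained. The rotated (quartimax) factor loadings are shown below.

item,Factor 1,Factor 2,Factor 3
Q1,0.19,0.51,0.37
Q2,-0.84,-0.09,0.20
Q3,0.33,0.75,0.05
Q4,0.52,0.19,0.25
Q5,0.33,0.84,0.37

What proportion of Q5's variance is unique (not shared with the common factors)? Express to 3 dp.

h² = 0.33² + 0.84² + 0.37² = 0.1089 + 0.7056 + 0.1369 = 0.9514
Uniqueness u² = 1 − h² = 1 − 0.9514 = 0.0486

0.049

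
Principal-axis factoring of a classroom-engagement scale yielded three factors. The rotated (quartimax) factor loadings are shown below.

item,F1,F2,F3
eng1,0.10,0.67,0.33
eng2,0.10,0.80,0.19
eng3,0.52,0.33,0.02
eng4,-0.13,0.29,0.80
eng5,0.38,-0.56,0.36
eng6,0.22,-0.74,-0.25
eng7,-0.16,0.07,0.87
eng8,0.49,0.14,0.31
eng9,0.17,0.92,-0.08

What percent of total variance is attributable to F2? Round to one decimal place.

SS loadings for F2 = 0.67² + 0.80² + 0.33² + 0.29² + (-0.56)² + (-0.74)² + 0.07² + 0.14² + 0.92² = 3.0140
With 9 standardized items, total variance = 9. Proportion = 3.0140/9 = 0.3349 → 33.49%.

33.5%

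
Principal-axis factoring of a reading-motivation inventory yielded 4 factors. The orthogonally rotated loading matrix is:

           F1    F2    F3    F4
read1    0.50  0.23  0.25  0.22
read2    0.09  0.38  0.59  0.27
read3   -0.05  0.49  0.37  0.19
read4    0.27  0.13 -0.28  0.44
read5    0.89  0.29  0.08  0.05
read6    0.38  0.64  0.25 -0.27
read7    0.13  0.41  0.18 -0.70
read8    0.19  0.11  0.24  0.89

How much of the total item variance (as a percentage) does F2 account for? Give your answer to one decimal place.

14.1%

SS loadings for F2 = 0.23² + 0.38² + 0.49² + 0.13² + 0.29² + 0.64² + 0.41² + 0.11² = 1.1282
With 8 standardized items, total variance = 8. Proportion = 1.1282/8 = 0.1410 → 14.10%.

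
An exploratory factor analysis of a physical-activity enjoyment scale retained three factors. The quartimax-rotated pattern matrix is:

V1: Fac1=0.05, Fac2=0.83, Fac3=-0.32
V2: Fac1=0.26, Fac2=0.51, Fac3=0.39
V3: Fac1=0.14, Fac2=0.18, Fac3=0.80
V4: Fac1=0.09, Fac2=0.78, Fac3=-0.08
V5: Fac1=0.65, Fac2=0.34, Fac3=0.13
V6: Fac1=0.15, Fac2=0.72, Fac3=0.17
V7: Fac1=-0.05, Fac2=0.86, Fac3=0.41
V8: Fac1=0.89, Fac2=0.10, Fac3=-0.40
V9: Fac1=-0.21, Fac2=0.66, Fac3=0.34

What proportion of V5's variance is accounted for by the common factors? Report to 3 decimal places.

h² = 0.65² + 0.34² + 0.13² = 0.4225 + 0.1156 + 0.0169 = 0.5550

0.555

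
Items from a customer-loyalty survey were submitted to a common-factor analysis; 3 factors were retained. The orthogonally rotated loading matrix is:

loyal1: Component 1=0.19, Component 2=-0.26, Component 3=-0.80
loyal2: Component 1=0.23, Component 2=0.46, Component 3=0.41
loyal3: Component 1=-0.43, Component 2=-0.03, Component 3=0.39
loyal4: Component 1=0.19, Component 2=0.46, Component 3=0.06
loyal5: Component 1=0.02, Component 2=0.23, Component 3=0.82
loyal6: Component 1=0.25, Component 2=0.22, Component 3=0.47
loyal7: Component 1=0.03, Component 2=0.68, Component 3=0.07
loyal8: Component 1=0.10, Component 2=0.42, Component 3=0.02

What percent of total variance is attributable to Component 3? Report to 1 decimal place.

SS loadings for Component 3 = (-0.80)² + 0.41² + 0.39² + 0.06² + 0.82² + 0.47² + 0.07² + 0.02² = 1.8624
With 8 standardized items, total variance = 8. Proportion = 1.8624/8 = 0.2328 → 23.28%.

23.3%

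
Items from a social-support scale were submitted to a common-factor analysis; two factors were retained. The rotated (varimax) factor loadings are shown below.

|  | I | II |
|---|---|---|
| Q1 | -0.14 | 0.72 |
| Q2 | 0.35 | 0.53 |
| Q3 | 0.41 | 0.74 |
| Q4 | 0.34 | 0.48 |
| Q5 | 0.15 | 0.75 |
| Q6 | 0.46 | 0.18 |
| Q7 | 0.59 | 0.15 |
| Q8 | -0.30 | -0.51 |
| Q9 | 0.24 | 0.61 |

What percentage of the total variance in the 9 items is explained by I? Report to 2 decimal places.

12.84%

SS loadings for I = (-0.14)² + 0.35² + 0.41² + 0.34² + 0.15² + 0.46² + 0.59² + (-0.30)² + 0.24² = 1.1556
With 9 standardized items, total variance = 9. Proportion = 1.1556/9 = 0.1284 → 12.84%.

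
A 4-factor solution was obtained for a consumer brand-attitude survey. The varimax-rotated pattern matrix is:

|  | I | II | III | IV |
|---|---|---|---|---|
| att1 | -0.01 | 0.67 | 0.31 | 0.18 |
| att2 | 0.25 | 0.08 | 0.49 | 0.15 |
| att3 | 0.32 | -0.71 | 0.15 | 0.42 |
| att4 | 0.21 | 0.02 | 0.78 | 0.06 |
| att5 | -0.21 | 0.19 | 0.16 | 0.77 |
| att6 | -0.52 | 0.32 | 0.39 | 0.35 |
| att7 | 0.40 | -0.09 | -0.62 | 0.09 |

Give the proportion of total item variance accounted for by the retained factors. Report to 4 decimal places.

Communalities: 0.5775, 0.3315, 0.8054, 0.6565, 0.6987, 0.6474, 0.5606; Σh² = 4.2776.
Total variance with 7 standardized items is 7, so the solution explains 4.2776/7 = 0.6111.

0.6111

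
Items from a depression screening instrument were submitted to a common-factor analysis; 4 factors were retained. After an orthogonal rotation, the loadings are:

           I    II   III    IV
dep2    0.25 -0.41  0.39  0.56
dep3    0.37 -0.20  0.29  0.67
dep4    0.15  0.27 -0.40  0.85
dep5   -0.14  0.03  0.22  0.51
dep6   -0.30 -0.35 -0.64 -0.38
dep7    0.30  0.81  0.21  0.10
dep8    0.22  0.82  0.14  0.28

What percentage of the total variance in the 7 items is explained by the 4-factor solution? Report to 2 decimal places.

Communalities: 0.6963, 0.7099, 0.9779, 0.3290, 0.7665, 0.8002, 0.8188; Σh² = 5.0986.
Total variance with 7 standardized items is 7, so the solution explains 5.0986/7 = 0.7284 = 72.84%.

72.84%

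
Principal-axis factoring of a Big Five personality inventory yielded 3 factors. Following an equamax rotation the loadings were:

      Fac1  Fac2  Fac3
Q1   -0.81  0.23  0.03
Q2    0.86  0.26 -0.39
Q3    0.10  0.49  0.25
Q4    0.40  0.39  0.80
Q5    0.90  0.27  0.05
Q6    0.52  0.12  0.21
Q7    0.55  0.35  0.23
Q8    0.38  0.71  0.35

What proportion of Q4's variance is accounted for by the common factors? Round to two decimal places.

h² = 0.40² + 0.39² + 0.80² = 0.1600 + 0.1521 + 0.6400 = 0.9521

0.95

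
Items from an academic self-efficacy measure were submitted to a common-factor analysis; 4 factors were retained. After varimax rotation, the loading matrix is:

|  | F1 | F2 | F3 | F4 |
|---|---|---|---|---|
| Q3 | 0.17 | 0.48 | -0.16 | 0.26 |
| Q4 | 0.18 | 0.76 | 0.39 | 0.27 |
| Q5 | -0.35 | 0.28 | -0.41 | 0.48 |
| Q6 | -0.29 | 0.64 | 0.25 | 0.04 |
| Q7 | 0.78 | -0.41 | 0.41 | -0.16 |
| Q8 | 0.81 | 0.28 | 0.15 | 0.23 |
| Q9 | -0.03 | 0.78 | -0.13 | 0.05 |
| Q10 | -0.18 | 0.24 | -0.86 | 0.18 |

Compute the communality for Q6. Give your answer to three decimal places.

h² = (-0.29)² + 0.64² + 0.25² + 0.04² = 0.0841 + 0.4096 + 0.0625 + 0.0016 = 0.5578

0.558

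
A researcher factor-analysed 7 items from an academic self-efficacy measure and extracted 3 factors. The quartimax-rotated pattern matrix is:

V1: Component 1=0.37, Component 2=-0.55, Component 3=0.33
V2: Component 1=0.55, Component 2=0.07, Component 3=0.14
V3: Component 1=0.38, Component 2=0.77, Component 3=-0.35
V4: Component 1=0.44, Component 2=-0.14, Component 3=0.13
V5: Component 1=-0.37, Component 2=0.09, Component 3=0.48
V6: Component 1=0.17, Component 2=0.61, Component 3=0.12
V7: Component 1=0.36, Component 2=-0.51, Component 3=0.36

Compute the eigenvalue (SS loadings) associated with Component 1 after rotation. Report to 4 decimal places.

SS loadings for Component 1 = 0.37² + 0.55² + 0.38² + 0.44² + (-0.37)² + 0.17² + 0.36² = 0.1369 + 0.3025 + 0.1444 + 0.1936 + 0.1369 + 0.0289 + 0.1296 = 1.0728

1.0728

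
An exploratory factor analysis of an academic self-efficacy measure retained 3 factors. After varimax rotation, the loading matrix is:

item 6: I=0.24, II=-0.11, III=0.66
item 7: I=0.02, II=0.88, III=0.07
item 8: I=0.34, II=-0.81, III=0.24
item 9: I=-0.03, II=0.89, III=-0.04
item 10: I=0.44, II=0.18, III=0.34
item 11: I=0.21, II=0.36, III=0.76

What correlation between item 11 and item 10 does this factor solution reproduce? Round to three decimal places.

0.416

r̂ = Σ λ_i·λ_j across factors = (0.21)(0.44) + (0.36)(0.18) + (0.76)(0.34)
  = +0.0924 +0.0648 +0.2584 = 0.4156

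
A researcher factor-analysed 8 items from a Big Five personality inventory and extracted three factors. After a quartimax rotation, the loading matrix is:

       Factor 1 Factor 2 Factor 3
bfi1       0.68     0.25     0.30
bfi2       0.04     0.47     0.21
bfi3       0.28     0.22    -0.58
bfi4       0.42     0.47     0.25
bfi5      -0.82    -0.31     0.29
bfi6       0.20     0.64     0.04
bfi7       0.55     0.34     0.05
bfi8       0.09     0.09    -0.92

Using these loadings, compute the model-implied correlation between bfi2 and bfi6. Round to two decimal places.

0.32

r̂ = Σ λ_i·λ_j across factors = (0.04)(0.20) + (0.47)(0.64) + (0.21)(0.04)
  = +0.0080 +0.3008 +0.0084 = 0.3172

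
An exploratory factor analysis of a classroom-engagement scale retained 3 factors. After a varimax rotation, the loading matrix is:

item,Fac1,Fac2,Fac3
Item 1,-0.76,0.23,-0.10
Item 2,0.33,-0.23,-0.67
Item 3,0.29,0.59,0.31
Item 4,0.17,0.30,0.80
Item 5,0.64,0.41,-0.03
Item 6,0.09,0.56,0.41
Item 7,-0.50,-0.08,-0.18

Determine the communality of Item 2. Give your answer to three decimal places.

0.611

h² = 0.33² + (-0.23)² + (-0.67)² = 0.1089 + 0.0529 + 0.4489 = 0.6107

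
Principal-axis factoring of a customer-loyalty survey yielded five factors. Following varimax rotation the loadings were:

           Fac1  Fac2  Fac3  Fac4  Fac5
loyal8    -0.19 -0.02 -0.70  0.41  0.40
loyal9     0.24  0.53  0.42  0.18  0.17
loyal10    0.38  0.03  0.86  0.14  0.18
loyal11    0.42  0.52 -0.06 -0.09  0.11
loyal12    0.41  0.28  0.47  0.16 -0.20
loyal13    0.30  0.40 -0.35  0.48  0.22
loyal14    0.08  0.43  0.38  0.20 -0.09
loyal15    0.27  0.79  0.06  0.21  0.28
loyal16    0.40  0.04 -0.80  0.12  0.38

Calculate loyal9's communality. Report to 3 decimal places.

0.576

h² = 0.24² + 0.53² + 0.42² + 0.18² + 0.17² = 0.0576 + 0.2809 + 0.1764 + 0.0324 + 0.0289 = 0.5762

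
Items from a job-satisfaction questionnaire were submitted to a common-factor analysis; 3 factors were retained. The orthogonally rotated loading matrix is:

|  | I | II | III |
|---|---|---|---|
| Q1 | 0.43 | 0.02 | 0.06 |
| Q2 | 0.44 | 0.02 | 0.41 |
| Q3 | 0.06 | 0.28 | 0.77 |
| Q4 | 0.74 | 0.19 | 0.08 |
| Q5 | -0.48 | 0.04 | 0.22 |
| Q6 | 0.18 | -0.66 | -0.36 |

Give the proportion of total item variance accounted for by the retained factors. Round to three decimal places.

0.449

Communalities: 0.1889, 0.3621, 0.6749, 0.5901, 0.2804, 0.5976; Σh² = 2.6940.
Total variance with 6 standardized items is 6, so the solution explains 2.6940/6 = 0.4490.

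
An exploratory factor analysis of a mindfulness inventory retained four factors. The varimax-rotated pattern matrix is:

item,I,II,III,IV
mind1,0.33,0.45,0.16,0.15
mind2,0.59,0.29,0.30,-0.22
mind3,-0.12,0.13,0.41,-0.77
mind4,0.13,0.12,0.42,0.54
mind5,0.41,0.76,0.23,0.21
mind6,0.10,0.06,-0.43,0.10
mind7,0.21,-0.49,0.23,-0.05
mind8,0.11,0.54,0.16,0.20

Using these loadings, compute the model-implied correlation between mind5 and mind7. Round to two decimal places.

-0.24

r̂ = Σ λ_i·λ_j across factors = (0.41)(0.21) + (0.76)(-0.49) + (0.23)(0.23) + (0.21)(-0.05)
  = +0.0861 -0.3724 +0.0529 -0.0105 = -0.2439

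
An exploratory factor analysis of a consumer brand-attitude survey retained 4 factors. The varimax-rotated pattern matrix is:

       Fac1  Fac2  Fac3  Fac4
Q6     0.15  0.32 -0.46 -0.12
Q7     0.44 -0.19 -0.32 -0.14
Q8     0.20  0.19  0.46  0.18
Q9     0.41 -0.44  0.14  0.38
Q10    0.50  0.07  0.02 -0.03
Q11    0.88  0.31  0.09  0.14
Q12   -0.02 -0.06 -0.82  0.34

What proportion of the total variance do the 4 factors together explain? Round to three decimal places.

0.499

Communalities: 0.3509, 0.3517, 0.3201, 0.5257, 0.2562, 0.8982, 0.7920; Σh² = 3.4948.
Total variance with 7 standardized items is 7, so the solution explains 3.4948/7 = 0.4993.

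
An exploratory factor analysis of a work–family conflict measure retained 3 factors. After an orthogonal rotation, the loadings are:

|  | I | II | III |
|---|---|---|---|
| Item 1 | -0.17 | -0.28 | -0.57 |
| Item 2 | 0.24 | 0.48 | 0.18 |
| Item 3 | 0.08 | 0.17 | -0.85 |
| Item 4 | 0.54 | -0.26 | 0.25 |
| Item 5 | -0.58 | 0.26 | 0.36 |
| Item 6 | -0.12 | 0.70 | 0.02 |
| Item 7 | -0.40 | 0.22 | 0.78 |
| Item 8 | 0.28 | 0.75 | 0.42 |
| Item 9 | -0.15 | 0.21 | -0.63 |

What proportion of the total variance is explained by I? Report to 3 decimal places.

SS loadings for I = (-0.17)² + 0.24² + 0.08² + 0.54² + (-0.58)² + (-0.12)² + (-0.40)² + 0.28² + (-0.15)² = 0.9962
Proportion of variance = 0.9962 / 9 = 0.1107.

0.111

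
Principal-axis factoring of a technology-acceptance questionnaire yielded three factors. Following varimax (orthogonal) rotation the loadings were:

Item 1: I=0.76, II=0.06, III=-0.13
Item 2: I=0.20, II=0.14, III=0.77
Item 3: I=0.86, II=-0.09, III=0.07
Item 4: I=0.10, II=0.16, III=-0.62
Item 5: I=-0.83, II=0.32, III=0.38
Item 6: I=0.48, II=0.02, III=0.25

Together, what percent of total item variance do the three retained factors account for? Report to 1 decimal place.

60.9%

SS loadings by factor: 2.2865, 0.1597, 1.2060; total = 3.6522.
Total variance with 6 standardized items is 6, so the solution explains 3.6522/6 = 0.6087 = 60.87%.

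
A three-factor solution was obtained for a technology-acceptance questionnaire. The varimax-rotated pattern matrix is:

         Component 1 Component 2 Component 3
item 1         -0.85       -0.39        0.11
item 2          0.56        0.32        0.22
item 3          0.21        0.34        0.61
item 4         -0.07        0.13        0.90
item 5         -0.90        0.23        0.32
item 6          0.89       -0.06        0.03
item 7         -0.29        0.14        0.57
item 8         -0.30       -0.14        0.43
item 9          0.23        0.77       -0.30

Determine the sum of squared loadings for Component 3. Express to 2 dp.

1.95

SS loadings for Component 3 = 0.11² + 0.22² + 0.61² + 0.90² + 0.32² + 0.03² + 0.57² + 0.43² + (-0.30)² = 0.0121 + 0.0484 + 0.3721 + 0.8100 + 0.1024 + 0.0009 + 0.3249 + 0.1849 + 0.0900 = 1.9457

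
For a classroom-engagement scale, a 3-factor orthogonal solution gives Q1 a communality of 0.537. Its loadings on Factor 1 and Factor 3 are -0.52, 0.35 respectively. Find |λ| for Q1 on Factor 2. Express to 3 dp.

Under orthogonal rotation h² = Σλ², so λ_Factor 2² = h² − (0.3929) = 0.537 − 0.3929 = 0.1441.
|λ| = √0.1441 = 0.3796.

0.380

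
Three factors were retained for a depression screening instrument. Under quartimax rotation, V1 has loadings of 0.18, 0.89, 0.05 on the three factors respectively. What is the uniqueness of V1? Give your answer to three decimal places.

0.173

h² = 0.18² + 0.89² + 0.05² = 0.0324 + 0.7921 + 0.0025 = 0.8270
Uniqueness u² = 1 − h² = 1 − 0.8270 = 0.1730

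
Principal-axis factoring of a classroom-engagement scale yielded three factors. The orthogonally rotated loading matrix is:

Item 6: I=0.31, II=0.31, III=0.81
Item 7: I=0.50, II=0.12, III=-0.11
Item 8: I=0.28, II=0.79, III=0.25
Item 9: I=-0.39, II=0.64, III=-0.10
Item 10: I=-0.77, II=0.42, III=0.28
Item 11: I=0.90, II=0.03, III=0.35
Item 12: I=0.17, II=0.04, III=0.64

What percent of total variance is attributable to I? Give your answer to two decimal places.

SS loadings for I = 0.31² + 0.50² + 0.28² + (-0.39)² + (-0.77)² + 0.90² + 0.17² = 2.0084
With 7 standardized items, total variance = 7. Proportion = 2.0084/7 = 0.2869 → 28.69%.

28.69%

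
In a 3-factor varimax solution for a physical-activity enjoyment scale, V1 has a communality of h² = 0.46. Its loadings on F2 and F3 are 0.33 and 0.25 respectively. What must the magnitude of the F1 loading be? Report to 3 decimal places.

0.537

Under orthogonal rotation h² = Σλ², so λ_F1² = h² − (0.1714) = 0.46 − 0.1714 = 0.2886.
|λ| = √0.2886 = 0.5372.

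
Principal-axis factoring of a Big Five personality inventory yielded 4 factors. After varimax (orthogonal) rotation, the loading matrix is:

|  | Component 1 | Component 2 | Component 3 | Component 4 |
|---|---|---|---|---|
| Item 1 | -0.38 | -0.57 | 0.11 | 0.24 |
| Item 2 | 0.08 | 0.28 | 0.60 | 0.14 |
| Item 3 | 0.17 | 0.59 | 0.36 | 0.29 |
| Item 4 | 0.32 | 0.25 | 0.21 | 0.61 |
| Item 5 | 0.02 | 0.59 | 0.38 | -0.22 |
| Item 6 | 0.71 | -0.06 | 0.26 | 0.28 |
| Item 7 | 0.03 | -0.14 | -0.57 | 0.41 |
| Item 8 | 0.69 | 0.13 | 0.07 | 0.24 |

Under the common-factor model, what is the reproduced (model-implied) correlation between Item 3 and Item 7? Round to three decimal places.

r̂ = Σ λ_i·λ_j across factors = (0.17)(0.03) + (0.59)(-0.14) + (0.36)(-0.57) + (0.29)(0.41)
  = +0.0051 -0.0826 -0.2052 +0.1189 = -0.1638

-0.164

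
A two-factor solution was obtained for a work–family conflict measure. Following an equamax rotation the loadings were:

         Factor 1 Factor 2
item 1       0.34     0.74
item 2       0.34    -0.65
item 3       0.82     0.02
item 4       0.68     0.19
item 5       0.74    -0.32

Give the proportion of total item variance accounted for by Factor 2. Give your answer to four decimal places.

SS loadings for Factor 2 = 0.74² + (-0.65)² + 0.02² + 0.19² + (-0.32)² = 1.1090
Proportion of variance = 1.1090 / 5 = 0.2218.

0.2218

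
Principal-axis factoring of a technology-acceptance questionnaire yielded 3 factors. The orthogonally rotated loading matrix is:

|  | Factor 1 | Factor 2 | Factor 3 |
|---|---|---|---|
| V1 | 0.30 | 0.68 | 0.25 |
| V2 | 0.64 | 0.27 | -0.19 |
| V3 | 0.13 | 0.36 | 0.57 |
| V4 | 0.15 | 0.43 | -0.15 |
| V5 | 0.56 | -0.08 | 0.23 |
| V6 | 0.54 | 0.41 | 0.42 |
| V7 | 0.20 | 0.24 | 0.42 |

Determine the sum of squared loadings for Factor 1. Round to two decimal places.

1.18

SS loadings for Factor 1 = 0.30² + 0.64² + 0.13² + 0.15² + 0.56² + 0.54² + 0.20² = 0.0900 + 0.4096 + 0.0169 + 0.0225 + 0.3136 + 0.2916 + 0.0400 = 1.1842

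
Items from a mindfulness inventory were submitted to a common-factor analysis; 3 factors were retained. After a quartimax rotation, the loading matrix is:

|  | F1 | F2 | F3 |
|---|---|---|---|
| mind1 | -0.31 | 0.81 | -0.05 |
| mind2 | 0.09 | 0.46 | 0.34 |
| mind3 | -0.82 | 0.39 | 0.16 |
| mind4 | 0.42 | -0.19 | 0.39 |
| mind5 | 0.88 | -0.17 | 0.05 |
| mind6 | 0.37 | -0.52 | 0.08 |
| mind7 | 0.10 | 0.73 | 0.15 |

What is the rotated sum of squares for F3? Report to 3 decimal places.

0.327

SS loadings for F3 = (-0.05)² + 0.34² + 0.16² + 0.39² + 0.05² + 0.08² + 0.15² = 0.0025 + 0.1156 + 0.0256 + 0.1521 + 0.0025 + 0.0064 + 0.0225 = 0.3272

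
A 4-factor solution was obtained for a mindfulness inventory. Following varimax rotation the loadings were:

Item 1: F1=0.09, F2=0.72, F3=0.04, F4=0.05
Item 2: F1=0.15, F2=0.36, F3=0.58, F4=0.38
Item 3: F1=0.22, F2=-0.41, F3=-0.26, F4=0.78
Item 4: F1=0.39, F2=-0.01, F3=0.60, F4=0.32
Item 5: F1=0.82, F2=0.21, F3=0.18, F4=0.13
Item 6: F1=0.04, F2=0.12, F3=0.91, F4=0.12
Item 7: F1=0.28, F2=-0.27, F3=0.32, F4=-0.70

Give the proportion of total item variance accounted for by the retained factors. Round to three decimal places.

0.720

SS loadings by factor: 0.9835, 0.9476, 1.7285, 1.3790; total = 5.0386.
Total variance with 7 standardized items is 7, so the solution explains 5.0386/7 = 0.7198.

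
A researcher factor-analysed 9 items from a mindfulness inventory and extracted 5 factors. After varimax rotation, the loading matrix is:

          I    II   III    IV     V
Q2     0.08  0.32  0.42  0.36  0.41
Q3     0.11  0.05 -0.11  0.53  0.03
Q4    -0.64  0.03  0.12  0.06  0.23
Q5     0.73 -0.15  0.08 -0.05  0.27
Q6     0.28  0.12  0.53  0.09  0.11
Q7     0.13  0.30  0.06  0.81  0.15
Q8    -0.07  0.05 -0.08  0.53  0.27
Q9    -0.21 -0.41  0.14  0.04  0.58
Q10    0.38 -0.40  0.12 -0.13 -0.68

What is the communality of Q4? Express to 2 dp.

h² = (-0.64)² + 0.03² + 0.12² + 0.06² + 0.23² = 0.4096 + 0.0009 + 0.0144 + 0.0036 + 0.0529 = 0.4814

0.48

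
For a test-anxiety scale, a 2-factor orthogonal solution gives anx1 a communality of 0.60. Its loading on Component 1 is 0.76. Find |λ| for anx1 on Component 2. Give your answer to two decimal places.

0.15

Under orthogonal rotation h² = Σλ², so λ_Component 2² = h² − (0.5776) = 0.60 − 0.5776 = 0.0224.
|λ| = √0.0224 = 0.1497.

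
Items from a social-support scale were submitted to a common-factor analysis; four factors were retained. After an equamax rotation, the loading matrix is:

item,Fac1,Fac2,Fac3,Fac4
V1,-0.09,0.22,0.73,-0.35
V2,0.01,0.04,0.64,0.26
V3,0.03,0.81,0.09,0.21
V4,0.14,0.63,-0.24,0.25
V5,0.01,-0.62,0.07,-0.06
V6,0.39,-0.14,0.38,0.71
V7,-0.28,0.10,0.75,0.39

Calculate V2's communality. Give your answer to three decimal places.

0.479

h² = 0.01² + 0.04² + 0.64² + 0.26² = 0.0001 + 0.0016 + 0.4096 + 0.0676 = 0.4789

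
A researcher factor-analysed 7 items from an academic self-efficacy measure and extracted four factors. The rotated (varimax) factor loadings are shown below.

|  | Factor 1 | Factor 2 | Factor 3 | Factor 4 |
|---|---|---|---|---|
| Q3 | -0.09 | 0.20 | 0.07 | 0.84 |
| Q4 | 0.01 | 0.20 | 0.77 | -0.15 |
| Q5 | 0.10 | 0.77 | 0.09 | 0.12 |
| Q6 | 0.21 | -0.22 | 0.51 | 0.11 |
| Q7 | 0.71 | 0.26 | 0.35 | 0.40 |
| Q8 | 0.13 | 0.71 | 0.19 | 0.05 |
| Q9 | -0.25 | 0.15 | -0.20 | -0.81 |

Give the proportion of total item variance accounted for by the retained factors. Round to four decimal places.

0.6570

SS loadings by factor: 0.6458, 1.3155, 1.0646, 1.5732; total = 4.5991.
Total variance with 7 standardized items is 7, so the solution explains 4.5991/7 = 0.6570.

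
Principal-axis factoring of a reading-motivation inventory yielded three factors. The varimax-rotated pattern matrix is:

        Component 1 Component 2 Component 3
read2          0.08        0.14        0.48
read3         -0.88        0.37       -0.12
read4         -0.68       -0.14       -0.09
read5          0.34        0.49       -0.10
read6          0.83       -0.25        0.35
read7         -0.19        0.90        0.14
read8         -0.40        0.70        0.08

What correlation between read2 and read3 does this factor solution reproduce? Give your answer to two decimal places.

r̂ = Σ λ_i·λ_j across factors = (0.08)(-0.88) + (0.14)(0.37) + (0.48)(-0.12)
  = -0.0704 +0.0518 -0.0576 = -0.0762

-0.08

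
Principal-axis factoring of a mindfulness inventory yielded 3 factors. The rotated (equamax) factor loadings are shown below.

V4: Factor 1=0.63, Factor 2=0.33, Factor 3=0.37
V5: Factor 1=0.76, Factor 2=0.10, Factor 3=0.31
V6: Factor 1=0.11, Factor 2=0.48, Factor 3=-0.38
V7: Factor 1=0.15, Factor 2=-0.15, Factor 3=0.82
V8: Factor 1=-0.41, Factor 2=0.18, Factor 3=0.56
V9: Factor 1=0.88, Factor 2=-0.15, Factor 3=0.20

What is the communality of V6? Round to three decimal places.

h² = 0.11² + 0.48² + (-0.38)² = 0.0121 + 0.2304 + 0.1444 = 0.3869

0.387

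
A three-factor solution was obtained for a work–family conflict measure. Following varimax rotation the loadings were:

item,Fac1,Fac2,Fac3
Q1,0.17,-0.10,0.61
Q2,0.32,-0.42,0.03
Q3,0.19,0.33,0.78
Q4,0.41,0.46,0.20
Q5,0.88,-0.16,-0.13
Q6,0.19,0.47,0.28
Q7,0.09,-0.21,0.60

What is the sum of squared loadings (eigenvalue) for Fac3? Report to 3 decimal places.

1.477

SS loadings for Fac3 = 0.61² + 0.03² + 0.78² + 0.20² + (-0.13)² + 0.28² + 0.60² = 0.3721 + 0.0009 + 0.6084 + 0.0400 + 0.0169 + 0.0784 + 0.3600 = 1.4767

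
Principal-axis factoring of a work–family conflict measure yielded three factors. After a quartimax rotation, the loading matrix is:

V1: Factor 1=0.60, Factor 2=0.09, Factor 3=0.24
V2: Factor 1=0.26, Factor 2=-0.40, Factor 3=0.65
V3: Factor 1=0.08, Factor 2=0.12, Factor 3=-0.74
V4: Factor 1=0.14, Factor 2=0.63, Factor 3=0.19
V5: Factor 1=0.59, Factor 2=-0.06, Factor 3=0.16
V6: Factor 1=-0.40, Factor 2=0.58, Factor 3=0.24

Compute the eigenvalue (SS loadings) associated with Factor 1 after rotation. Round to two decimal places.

0.96

SS loadings for Factor 1 = 0.60² + 0.26² + 0.08² + 0.14² + 0.59² + (-0.40)² = 0.3600 + 0.0676 + 0.0064 + 0.0196 + 0.3481 + 0.1600 = 0.9617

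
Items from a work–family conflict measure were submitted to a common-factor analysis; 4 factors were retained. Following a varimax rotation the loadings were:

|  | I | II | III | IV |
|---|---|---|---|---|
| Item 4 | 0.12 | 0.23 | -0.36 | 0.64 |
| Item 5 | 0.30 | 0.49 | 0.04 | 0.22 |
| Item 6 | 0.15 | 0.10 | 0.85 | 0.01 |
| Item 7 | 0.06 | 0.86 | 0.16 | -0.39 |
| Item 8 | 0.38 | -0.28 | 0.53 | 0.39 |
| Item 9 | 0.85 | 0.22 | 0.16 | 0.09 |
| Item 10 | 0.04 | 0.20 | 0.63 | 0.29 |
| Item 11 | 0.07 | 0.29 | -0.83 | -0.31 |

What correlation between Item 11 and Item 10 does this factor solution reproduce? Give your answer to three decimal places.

-0.552

r̂ = Σ λ_i·λ_j across factors = (0.07)(0.04) + (0.29)(0.20) + (-0.83)(0.63) + (-0.31)(0.29)
  = +0.0028 +0.0580 -0.5229 -0.0899 = -0.5520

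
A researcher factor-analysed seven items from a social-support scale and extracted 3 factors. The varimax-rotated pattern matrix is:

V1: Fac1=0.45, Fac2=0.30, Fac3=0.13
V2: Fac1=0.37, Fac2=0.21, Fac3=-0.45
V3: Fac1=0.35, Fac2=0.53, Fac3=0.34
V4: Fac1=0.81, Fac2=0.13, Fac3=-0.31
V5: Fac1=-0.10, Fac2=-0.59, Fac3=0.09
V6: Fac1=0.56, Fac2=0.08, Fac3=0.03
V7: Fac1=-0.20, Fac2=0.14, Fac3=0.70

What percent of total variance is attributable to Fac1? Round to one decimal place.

SS loadings for Fac1 = 0.45² + 0.37² + 0.35² + 0.81² + (-0.10)² + 0.56² + (-0.20)² = 1.4816
With 7 standardized items, total variance = 7. Proportion = 1.4816/7 = 0.2117 → 21.17%.

21.2%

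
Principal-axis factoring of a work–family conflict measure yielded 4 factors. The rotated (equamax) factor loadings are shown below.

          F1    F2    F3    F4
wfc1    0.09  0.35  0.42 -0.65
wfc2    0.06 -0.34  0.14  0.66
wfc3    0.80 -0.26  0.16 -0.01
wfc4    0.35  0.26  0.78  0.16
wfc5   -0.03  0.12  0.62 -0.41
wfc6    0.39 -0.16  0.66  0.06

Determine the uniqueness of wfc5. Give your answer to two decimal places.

0.43

h² = (-0.03)² + 0.12² + 0.62² + (-0.41)² = 0.0009 + 0.0144 + 0.3844 + 0.1681 = 0.5678
Uniqueness u² = 1 − h² = 1 − 0.5678 = 0.4322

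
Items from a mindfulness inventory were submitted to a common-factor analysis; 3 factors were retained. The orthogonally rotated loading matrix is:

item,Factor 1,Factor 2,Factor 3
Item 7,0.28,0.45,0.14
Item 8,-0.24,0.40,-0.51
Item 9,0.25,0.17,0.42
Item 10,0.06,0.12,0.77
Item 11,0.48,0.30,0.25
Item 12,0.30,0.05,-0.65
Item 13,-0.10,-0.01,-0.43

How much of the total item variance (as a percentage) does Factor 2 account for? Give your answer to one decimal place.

7.1%

SS loadings for Factor 2 = 0.45² + 0.40² + 0.17² + 0.12² + 0.30² + 0.05² + (-0.01)² = 0.4984
With 7 standardized items, total variance = 7. Proportion = 0.4984/7 = 0.0712 → 7.12%.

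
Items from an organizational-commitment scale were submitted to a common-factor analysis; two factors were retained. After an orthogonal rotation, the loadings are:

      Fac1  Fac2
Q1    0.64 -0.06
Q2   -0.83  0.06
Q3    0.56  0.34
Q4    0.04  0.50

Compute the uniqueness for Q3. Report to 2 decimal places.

h² = 0.56² + 0.34² = 0.3136 + 0.1156 = 0.4292
Uniqueness u² = 1 − h² = 1 − 0.4292 = 0.5708

0.57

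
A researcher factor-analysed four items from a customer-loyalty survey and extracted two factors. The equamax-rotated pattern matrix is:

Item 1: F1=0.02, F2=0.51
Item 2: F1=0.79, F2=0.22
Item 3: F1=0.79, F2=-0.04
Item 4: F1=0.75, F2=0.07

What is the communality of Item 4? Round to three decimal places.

h² = 0.75² + 0.07² = 0.5625 + 0.0049 = 0.5674

0.567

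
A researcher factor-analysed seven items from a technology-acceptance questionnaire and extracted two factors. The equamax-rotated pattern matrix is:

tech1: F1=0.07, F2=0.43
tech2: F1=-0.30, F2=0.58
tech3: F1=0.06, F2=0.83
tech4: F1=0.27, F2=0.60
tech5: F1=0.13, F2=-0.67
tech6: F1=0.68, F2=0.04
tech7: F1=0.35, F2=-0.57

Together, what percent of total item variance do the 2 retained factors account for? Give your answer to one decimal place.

44.6%

SS loadings by factor: 0.7732, 2.3456; total = 3.1188.
Total variance with 7 standardized items is 7, so the solution explains 3.1188/7 = 0.4455 = 44.55%.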